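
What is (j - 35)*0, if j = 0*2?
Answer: 0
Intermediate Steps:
j = 0
(j - 35)*0 = (0 - 35)*0 = -35*0 = 0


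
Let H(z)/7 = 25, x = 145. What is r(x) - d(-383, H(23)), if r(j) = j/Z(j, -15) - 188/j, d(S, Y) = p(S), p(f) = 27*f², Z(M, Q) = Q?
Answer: -1722867074/435 ≈ -3.9606e+6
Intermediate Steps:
H(z) = 175 (H(z) = 7*25 = 175)
d(S, Y) = 27*S²
r(j) = -188/j - j/15 (r(j) = j/(-15) - 188/j = j*(-1/15) - 188/j = -j/15 - 188/j = -188/j - j/15)
r(x) - d(-383, H(23)) = (-188/145 - 1/15*145) - 27*(-383)² = (-188*1/145 - 29/3) - 27*146689 = (-188/145 - 29/3) - 1*3960603 = -4769/435 - 3960603 = -1722867074/435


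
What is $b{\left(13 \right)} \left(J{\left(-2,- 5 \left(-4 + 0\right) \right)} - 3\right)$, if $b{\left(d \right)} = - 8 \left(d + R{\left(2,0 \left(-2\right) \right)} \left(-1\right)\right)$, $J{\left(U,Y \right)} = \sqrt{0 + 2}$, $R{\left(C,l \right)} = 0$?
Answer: $312 - 104 \sqrt{2} \approx 164.92$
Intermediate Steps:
$J{\left(U,Y \right)} = \sqrt{2}$
$b{\left(d \right)} = - 8 d$ ($b{\left(d \right)} = - 8 \left(d + 0 \left(-1\right)\right) = - 8 \left(d + 0\right) = - 8 d$)
$b{\left(13 \right)} \left(J{\left(-2,- 5 \left(-4 + 0\right) \right)} - 3\right) = \left(-8\right) 13 \left(\sqrt{2} - 3\right) = - 104 \left(-3 + \sqrt{2}\right) = 312 - 104 \sqrt{2}$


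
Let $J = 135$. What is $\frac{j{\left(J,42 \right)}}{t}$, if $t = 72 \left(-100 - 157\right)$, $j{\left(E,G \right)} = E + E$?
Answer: $- \frac{15}{1028} \approx -0.014591$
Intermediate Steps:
$j{\left(E,G \right)} = 2 E$
$t = -18504$ ($t = 72 \left(-257\right) = -18504$)
$\frac{j{\left(J,42 \right)}}{t} = \frac{2 \cdot 135}{-18504} = 270 \left(- \frac{1}{18504}\right) = - \frac{15}{1028}$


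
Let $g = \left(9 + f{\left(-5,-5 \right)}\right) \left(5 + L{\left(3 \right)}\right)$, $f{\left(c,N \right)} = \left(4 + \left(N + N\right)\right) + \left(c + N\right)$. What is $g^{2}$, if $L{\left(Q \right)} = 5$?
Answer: $4900$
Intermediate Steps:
$f{\left(c,N \right)} = 4 + c + 3 N$ ($f{\left(c,N \right)} = \left(4 + 2 N\right) + \left(N + c\right) = 4 + c + 3 N$)
$g = -70$ ($g = \left(9 + \left(4 - 5 + 3 \left(-5\right)\right)\right) \left(5 + 5\right) = \left(9 - 16\right) 10 = \left(-7\right) 10 = -70$)
$g^{2} = \left(-70\right)^{2} = 4900$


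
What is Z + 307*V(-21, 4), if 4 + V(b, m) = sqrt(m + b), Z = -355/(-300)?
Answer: -73609/60 + 307*I*sqrt(17) ≈ -1226.8 + 1265.8*I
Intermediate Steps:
Z = 71/60 (Z = -355*(-1/300) = 71/60 ≈ 1.1833)
V(b, m) = -4 + sqrt(b + m) (V(b, m) = -4 + sqrt(m + b) = -4 + sqrt(b + m))
Z + 307*V(-21, 4) = 71/60 + 307*(-4 + sqrt(-21 + 4)) = 71/60 + 307*(-4 + sqrt(-17)) = 71/60 + 307*(-4 + I*sqrt(17)) = 71/60 + (-1228 + 307*I*sqrt(17)) = -73609/60 + 307*I*sqrt(17)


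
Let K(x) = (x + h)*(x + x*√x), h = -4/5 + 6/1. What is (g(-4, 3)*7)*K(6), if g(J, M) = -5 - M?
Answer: -18816/5 - 18816*√6/5 ≈ -12981.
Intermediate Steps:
h = 26/5 (h = -4*⅕ + 6*1 = -⅘ + 6 = 26/5 ≈ 5.2000)
K(x) = (26/5 + x)*(x + x^(3/2)) (K(x) = (x + 26/5)*(x + x*√x) = (26/5 + x)*(x + x^(3/2)))
(g(-4, 3)*7)*K(6) = ((-5 - 1*3)*7)*(6² + 6^(5/2) + (26/5)*6 + 26*6^(3/2)/5) = ((-5 - 3)*7)*(36 + 36*√6 + 156/5 + 26*(6*√6)/5) = (-8*7)*(36 + 36*√6 + 156/5 + 156*√6/5) = -56*(336/5 + 336*√6/5) = -18816/5 - 18816*√6/5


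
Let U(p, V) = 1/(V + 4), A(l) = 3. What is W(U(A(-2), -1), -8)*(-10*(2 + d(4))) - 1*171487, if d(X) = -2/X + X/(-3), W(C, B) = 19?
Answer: -514556/3 ≈ -1.7152e+5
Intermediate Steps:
U(p, V) = 1/(4 + V)
d(X) = -2/X - X/3 (d(X) = -2/X + X*(-⅓) = -2/X - X/3)
W(U(A(-2), -1), -8)*(-10*(2 + d(4))) - 1*171487 = 19*(-10*(2 + (-2/4 - ⅓*4))) - 1*171487 = 19*(-10*(2 + (-2*¼ - 4/3))) - 171487 = 19*(-10*(2 + (-½ - 4/3))) - 171487 = 19*(-10*(2 - 11/6)) - 171487 = 19*(-10*⅙) - 171487 = 19*(-5/3) - 171487 = -95/3 - 171487 = -514556/3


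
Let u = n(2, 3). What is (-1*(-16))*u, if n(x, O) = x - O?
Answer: -16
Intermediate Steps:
u = -1 (u = 2 - 1*3 = 2 - 3 = -1)
(-1*(-16))*u = -1*(-16)*(-1) = 16*(-1) = -16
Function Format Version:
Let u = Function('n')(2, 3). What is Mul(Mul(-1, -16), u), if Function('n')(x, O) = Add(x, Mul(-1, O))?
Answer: -16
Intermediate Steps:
u = -1 (u = Add(2, Mul(-1, 3)) = Add(2, -3) = -1)
Mul(Mul(-1, -16), u) = Mul(Mul(-1, -16), -1) = Mul(16, -1) = -16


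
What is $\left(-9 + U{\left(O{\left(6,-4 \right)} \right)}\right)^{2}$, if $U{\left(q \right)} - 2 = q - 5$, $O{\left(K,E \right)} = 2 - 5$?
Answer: $225$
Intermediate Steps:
$O{\left(K,E \right)} = -3$ ($O{\left(K,E \right)} = 2 - 5 = -3$)
$U{\left(q \right)} = -3 + q$ ($U{\left(q \right)} = 2 + \left(q - 5\right) = 2 + \left(-5 + q\right) = -3 + q$)
$\left(-9 + U{\left(O{\left(6,-4 \right)} \right)}\right)^{2} = \left(-9 - 6\right)^{2} = \left(-15\right)^{2} = 225$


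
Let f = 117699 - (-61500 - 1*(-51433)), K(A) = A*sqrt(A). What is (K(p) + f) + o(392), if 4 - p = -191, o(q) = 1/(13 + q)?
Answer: 51745231/405 + 195*sqrt(195) ≈ 1.3049e+5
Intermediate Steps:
p = 195 (p = 4 - 1*(-191) = 4 + 191 = 195)
K(A) = A**(3/2)
f = 127766 (f = 117699 - (-61500 + 51433) = 117699 - 1*(-10067) = 117699 + 10067 = 127766)
(K(p) + f) + o(392) = (195**(3/2) + 127766) + 1/(13 + 392) = (195*sqrt(195) + 127766) + 1/405 = (127766 + 195*sqrt(195)) + 1/405 = 51745231/405 + 195*sqrt(195)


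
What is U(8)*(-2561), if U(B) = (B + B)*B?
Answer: -327808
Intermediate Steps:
U(B) = 2*B² (U(B) = (2*B)*B = 2*B²)
U(8)*(-2561) = (2*8²)*(-2561) = (2*64)*(-2561) = 128*(-2561) = -327808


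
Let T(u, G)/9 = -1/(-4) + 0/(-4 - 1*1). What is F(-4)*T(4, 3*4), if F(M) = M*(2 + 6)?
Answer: -72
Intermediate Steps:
T(u, G) = 9/4 (T(u, G) = 9*(-1/(-4) + 0/(-4 - 1*1)) = 9*(-1*(-¼) + 0/(-4 - 1)) = 9*(¼ + 0/(-5)) = 9*(¼ + 0*(-⅕)) = 9*(¼ + 0) = 9*(¼) = 9/4)
F(M) = 8*M (F(M) = M*8 = 8*M)
F(-4)*T(4, 3*4) = (8*(-4))*(9/4) = -32*9/4 = -72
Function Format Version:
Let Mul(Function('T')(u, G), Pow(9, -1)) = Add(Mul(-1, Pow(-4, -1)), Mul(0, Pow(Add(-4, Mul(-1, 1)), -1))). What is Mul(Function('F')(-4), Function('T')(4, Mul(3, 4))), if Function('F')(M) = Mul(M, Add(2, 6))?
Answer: -72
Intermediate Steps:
Function('T')(u, G) = Rational(9, 4) (Function('T')(u, G) = Mul(9, Add(Mul(-1, Pow(-4, -1)), Mul(0, Pow(Add(-4, Mul(-1, 1)), -1)))) = Mul(9, Add(Mul(-1, Rational(-1, 4)), Mul(0, Pow(Add(-4, -1), -1)))) = Mul(9, Add(Rational(1, 4), Mul(0, Pow(-5, -1)))) = Mul(9, Add(Rational(1, 4), Mul(0, Rational(-1, 5)))) = Mul(9, Add(Rational(1, 4), 0)) = Mul(9, Rational(1, 4)) = Rational(9, 4))
Function('F')(M) = Mul(8, M) (Function('F')(M) = Mul(M, 8) = Mul(8, M))
Mul(Function('F')(-4), Function('T')(4, Mul(3, 4))) = Mul(Mul(8, -4), Rational(9, 4)) = Mul(-32, Rational(9, 4)) = -72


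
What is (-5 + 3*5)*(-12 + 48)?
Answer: 360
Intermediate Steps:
(-5 + 3*5)*(-12 + 48) = (-5 + 15)*36 = 10*36 = 360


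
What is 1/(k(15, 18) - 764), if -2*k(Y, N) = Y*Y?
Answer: -2/1753 ≈ -0.0011409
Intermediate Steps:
k(Y, N) = -Y²/2 (k(Y, N) = -Y*Y/2 = -Y²/2)
1/(k(15, 18) - 764) = 1/(-½*15² - 764) = 1/(-½*225 - 764) = 1/(-225/2 - 764) = 1/(-1753/2) = -2/1753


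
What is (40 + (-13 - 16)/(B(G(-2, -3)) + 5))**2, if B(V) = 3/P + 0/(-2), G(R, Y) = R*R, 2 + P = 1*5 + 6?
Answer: 305809/256 ≈ 1194.6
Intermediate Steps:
P = 9 (P = -2 + (1*5 + 6) = -2 + (5 + 6) = -2 + 11 = 9)
G(R, Y) = R**2
B(V) = 1/3 (B(V) = 3/9 + 0/(-2) = 3*(1/9) + 0*(-1/2) = 1/3 + 0 = 1/3)
(40 + (-13 - 16)/(B(G(-2, -3)) + 5))**2 = (40 + (-13 - 16)/(1/3 + 5))**2 = (40 - 29/16/3)**2 = (40 - 29*3/16)**2 = (40 - 87/16)**2 = (553/16)**2 = 305809/256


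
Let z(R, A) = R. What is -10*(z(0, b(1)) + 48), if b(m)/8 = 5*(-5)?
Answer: -480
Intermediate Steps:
b(m) = -200 (b(m) = 8*(5*(-5)) = 8*(-25) = -200)
-10*(z(0, b(1)) + 48) = -10*(0 + 48) = -10*48 = -480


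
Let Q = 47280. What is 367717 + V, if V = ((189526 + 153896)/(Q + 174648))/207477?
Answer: 940639608850043/2558053092 ≈ 3.6772e+5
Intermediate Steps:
V = 19079/2558053092 (V = ((189526 + 153896)/(47280 + 174648))/207477 = (343422/221928)*(1/207477) = (343422*(1/221928))*(1/207477) = (57237/36988)*(1/207477) = 19079/2558053092 ≈ 7.4584e-6)
367717 + V = 367717 + 19079/2558053092 = 940639608850043/2558053092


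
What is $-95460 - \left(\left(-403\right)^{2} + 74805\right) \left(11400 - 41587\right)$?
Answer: $7160683558$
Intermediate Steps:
$-95460 - \left(\left(-403\right)^{2} + 74805\right) \left(11400 - 41587\right) = -95460 - \left(162409 + 74805\right) \left(11400 - 41587\right) = -95460 - 237214 \left(-30187\right) = -95460 - -7160779018 = -95460 + 7160779018 = 7160683558$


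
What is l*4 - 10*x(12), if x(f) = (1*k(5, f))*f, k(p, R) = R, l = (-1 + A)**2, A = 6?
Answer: -1340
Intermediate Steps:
l = 25 (l = (-1 + 6)**2 = 5**2 = 25)
x(f) = f**2 (x(f) = (1*f)*f = f*f = f**2)
l*4 - 10*x(12) = 25*4 - 10*12**2 = 100 - 10*144 = 100 - 1440 = -1340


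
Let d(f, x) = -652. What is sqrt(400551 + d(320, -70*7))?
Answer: sqrt(399899) ≈ 632.38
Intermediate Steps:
sqrt(400551 + d(320, -70*7)) = sqrt(400551 - 652) = sqrt(399899)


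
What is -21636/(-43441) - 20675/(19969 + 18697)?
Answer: -61565099/1679689706 ≈ -0.036653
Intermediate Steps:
-21636/(-43441) - 20675/(19969 + 18697) = -21636*(-1/43441) - 20675/38666 = 21636/43441 - 20675*1/38666 = 21636/43441 - 20675/38666 = -61565099/1679689706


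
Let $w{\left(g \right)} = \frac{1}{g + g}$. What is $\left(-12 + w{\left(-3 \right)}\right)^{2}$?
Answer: $\frac{5329}{36} \approx 148.03$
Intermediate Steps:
$w{\left(g \right)} = \frac{1}{2 g}$
$\left(-12 + w{\left(-3 \right)}\right)^{2} = \left(-12 + \frac{1}{2 \left(-3\right)}\right)^{2} = \left(-12 + \frac{1}{2} \left(- \frac{1}{3}\right)\right)^{2} = \left(-12 - \frac{1}{6}\right)^{2} = \left(- \frac{73}{6}\right)^{2} = \frac{5329}{36}$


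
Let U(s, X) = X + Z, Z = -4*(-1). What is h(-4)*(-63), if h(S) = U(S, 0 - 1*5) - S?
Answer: -189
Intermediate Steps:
Z = 4
U(s, X) = 4 + X (U(s, X) = X + 4 = 4 + X)
h(S) = -1 - S (h(S) = (4 + (0 - 1*5)) - S = (4 + (0 - 5)) - S = (4 - 5) - S = -1 - S)
h(-4)*(-63) = (-1 - 1*(-4))*(-63) = (-1 + 4)*(-63) = 3*(-63) = -189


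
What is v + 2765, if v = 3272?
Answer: 6037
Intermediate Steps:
v + 2765 = 3272 + 2765 = 6037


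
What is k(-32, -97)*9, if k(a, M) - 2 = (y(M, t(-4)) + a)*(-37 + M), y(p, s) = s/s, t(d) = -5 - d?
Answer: 37404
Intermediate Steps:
y(p, s) = 1
k(a, M) = 2 + (1 + a)*(-37 + M)
k(-32, -97)*9 = (-35 - 97 - 37*(-32) - 97*(-32))*9 = (-35 - 97 + 1184 + 3104)*9 = 4156*9 = 37404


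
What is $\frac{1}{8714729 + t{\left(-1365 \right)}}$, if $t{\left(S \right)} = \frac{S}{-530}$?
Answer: $\frac{106}{923761547} \approx 1.1475 \cdot 10^{-7}$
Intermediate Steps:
$t{\left(S \right)} = - \frac{S}{530}$ ($t{\left(S \right)} = S \left(- \frac{1}{530}\right) = - \frac{S}{530}$)
$\frac{1}{8714729 + t{\left(-1365 \right)}} = \frac{1}{8714729 - - \frac{273}{106}} = \frac{1}{8714729 + \frac{273}{106}} = \frac{1}{\frac{923761547}{106}} = \frac{106}{923761547}$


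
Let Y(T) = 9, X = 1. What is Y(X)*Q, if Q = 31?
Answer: 279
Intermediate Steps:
Y(X)*Q = 9*31 = 279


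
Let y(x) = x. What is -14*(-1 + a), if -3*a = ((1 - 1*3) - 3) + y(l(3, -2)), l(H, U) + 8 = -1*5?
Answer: -70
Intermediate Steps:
l(H, U) = -13 (l(H, U) = -8 - 1*5 = -8 - 5 = -13)
a = 6 (a = -(((1 - 1*3) - 3) - 13)/3 = -(((1 - 3) - 3) - 13)/3 = -((-2 - 3) - 13)/3 = -(-5 - 13)/3 = -⅓*(-18) = 6)
-14*(-1 + a) = -14*(-1 + 6) = -14*5 = -70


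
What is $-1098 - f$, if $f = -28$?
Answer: $-1070$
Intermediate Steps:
$-1098 - f = -1098 - -28 = -1098 + 28 = -1070$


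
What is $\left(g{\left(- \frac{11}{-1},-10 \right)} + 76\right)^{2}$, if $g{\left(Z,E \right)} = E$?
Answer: $4356$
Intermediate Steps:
$\left(g{\left(- \frac{11}{-1},-10 \right)} + 76\right)^{2} = \left(-10 + 76\right)^{2} = 66^{2} = 4356$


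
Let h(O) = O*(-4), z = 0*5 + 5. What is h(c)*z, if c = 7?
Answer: -140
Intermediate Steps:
z = 5 (z = 0 + 5 = 5)
h(O) = -4*O
h(c)*z = -4*7*5 = -28*5 = -140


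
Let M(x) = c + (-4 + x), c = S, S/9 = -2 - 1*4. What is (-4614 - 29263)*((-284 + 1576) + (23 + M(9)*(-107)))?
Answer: -222165366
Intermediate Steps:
S = -54 (S = 9*(-2 - 1*4) = 9*(-2 - 4) = 9*(-6) = -54)
c = -54
M(x) = -58 + x (M(x) = -54 + (-4 + x) = -58 + x)
(-4614 - 29263)*((-284 + 1576) + (23 + M(9)*(-107))) = (-4614 - 29263)*((-284 + 1576) + (23 + (-58 + 9)*(-107))) = -33877*(1292 + (23 - 49*(-107))) = -33877*(1292 + (23 + 5243)) = -33877*(1292 + 5266) = -33877*6558 = -222165366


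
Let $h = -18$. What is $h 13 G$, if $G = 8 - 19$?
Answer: $2574$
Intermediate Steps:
$G = -11$
$h 13 G = \left(-18\right) 13 \left(-11\right) = \left(-234\right) \left(-11\right) = 2574$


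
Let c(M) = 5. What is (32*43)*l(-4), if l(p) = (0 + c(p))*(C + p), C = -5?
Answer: -61920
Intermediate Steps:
l(p) = -25 + 5*p (l(p) = (0 + 5)*(-5 + p) = 5*(-5 + p) = -25 + 5*p)
(32*43)*l(-4) = (32*43)*(-25 + 5*(-4)) = 1376*(-25 - 20) = 1376*(-45) = -61920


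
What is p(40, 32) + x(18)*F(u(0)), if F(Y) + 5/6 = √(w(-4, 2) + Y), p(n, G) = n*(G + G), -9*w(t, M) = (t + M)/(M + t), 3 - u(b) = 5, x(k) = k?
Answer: 2545 + 6*I*√19 ≈ 2545.0 + 26.153*I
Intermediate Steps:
u(b) = -2 (u(b) = 3 - 1*5 = 3 - 5 = -2)
w(t, M) = -⅑ (w(t, M) = -(t + M)/(9*(M + t)) = -(M + t)/(9*(M + t)) = -⅑*1 = -⅑)
p(n, G) = 2*G*n (p(n, G) = n*(2*G) = 2*G*n)
F(Y) = -⅚ + √(-⅑ + Y)
p(40, 32) + x(18)*F(u(0)) = 2*32*40 + 18*(-⅚ + √(-1 + 9*(-2))/3) = 2560 + 18*(-⅚ + √(-1 - 18)/3) = 2560 + 18*(-⅚ + √(-19)/3) = 2560 + 18*(-⅚ + (I*√19)/3) = 2560 + 18*(-⅚ + I*√19/3) = 2560 + (-15 + 6*I*√19) = 2545 + 6*I*√19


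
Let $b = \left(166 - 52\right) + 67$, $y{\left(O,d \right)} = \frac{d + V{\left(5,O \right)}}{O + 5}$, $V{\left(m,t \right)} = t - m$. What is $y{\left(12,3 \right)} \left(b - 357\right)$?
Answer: $- \frac{1760}{17} \approx -103.53$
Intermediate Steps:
$y{\left(O,d \right)} = \frac{-5 + O + d}{5 + O}$ ($y{\left(O,d \right)} = \frac{d + \left(O - 5\right)}{O + 5} = \frac{d + \left(O - 5\right)}{5 + O} = \frac{d + \left(-5 + O\right)}{5 + O} = \frac{-5 + O + d}{5 + O}$)
$b = 181$ ($b = 114 + 67 = 181$)
$y{\left(12,3 \right)} \left(b - 357\right) = \frac{-5 + 12 + 3}{5 + 12} \left(181 - 357\right) = \frac{1}{17} \cdot 10 \left(-176\right) = \frac{10}{17} \left(-176\right) = - \frac{1760}{17}$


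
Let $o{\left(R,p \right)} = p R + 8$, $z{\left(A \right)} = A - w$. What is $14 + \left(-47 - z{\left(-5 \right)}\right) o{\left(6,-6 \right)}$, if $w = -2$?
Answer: $1246$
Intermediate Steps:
$z{\left(A \right)} = 2 + A$ ($z{\left(A \right)} = A - -2 = A + 2 = 2 + A$)
$o{\left(R,p \right)} = 8 + R p$ ($o{\left(R,p \right)} = R p + 8 = 8 + R p$)
$14 + \left(-47 - z{\left(-5 \right)}\right) o{\left(6,-6 \right)} = 14 + \left(-47 - \left(2 - 5\right)\right) \left(8 + 6 \left(-6\right)\right) = 14 + \left(-47 - -3\right) \left(8 - 36\right) = 14 + \left(-47 + 3\right) \left(-28\right) = 14 - -1232 = 14 + 1232 = 1246$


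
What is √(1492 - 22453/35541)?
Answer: √209315635331/11847 ≈ 38.618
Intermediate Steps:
√(1492 - 22453/35541) = √(53004719/35541) = √209315635331/11847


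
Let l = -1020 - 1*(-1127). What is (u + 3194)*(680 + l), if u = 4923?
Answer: 6388079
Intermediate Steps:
l = 107 (l = -1020 + 1127 = 107)
(u + 3194)*(680 + l) = (4923 + 3194)*(680 + 107) = 8117*787 = 6388079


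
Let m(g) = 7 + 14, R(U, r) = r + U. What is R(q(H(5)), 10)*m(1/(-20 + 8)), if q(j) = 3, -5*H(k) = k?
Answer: 273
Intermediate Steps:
H(k) = -k/5
R(U, r) = U + r
m(g) = 21
R(q(H(5)), 10)*m(1/(-20 + 8)) = (3 + 10)*21 = 13*21 = 273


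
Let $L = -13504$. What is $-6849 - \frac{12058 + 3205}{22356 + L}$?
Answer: $- \frac{60642611}{8852} \approx -6850.7$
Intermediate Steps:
$-6849 - \frac{12058 + 3205}{22356 + L} = -6849 - \frac{12058 + 3205}{22356 - 13504} = -6849 - \frac{15263}{8852} = - \frac{60642611}{8852}$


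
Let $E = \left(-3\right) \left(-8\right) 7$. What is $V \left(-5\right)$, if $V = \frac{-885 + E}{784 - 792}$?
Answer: $- \frac{3585}{8} \approx -448.13$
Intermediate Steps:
$E = 168$ ($E = 24 \cdot 7 = 168$)
$V = \frac{717}{8}$ ($V = \frac{-885 + 168}{784 - 792} = - \frac{717}{-8} = \left(-717\right) \left(- \frac{1}{8}\right) = \frac{717}{8} \approx 89.625$)
$V \left(-5\right) = \frac{717}{8} \left(-5\right) = - \frac{3585}{8}$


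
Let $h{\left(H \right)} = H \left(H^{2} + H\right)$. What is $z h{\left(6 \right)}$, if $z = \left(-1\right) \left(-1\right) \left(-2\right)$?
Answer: $-504$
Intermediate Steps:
$h{\left(H \right)} = H \left(H + H^{2}\right)$
$z = -2$ ($z = 1 \left(-2\right) = -2$)
$z h{\left(6 \right)} = - 2 \cdot 6^{2} \left(1 + 6\right) = - 2 \cdot 36 \cdot 7 = \left(-2\right) 252 = -504$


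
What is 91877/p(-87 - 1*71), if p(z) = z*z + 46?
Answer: 91877/25010 ≈ 3.6736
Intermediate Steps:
p(z) = 46 + z**2 (p(z) = z**2 + 46 = 46 + z**2)
91877/p(-87 - 1*71) = 91877/(46 + (-87 - 1*71)**2) = 91877/(46 + (-87 - 71)**2) = 91877/(46 + (-158)**2) = 91877/(46 + 24964) = 91877/25010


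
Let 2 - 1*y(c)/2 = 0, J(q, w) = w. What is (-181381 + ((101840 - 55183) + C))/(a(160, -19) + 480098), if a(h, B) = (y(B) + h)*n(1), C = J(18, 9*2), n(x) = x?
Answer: -67353/240131 ≈ -0.28048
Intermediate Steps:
C = 18 (C = 9*2 = 18)
y(c) = 4 (y(c) = 4 - 2*0 = 4 + 0 = 4)
a(h, B) = 4 + h (a(h, B) = (4 + h)*1 = 4 + h)
(-181381 + ((101840 - 55183) + C))/(a(160, -19) + 480098) = (-181381 + ((101840 - 55183) + 18))/((4 + 160) + 480098) = (-181381 + (46657 + 18))/(164 + 480098) = (-181381 + 46675)/480262 = -134706*1/480262 = -67353/240131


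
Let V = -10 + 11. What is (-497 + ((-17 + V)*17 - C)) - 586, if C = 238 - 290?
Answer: -1303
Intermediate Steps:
V = 1
C = -52
(-497 + ((-17 + V)*17 - C)) - 586 = (-497 + ((-17 + 1)*17 - 1*(-52))) - 586 = (-497 + (-16*17 + 52)) - 586 = (-497 + (-272 + 52)) - 586 = (-497 - 220) - 586 = -717 - 586 = -1303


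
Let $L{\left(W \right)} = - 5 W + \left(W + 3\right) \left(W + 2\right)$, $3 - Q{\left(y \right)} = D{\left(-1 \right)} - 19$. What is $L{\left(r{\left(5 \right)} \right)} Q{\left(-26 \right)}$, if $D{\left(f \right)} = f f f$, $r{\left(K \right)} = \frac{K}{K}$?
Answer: $161$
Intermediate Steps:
$r{\left(K \right)} = 1$
$D{\left(f \right)} = f^{3}$ ($D{\left(f \right)} = f^{2} f = f^{3}$)
$Q{\left(y \right)} = 23$ ($Q{\left(y \right)} = 3 - \left(\left(-1\right)^{3} - 19\right) = 3 - \left(-1 - 19\right) = 3 - -20 = 3 + 20 = 23$)
$L{\left(W \right)} = - 5 W + \left(2 + W\right) \left(3 + W\right)$ ($L{\left(W \right)} = - 5 W + \left(3 + W\right) \left(2 + W\right) = - 5 W + \left(2 + W\right) \left(3 + W\right)$)
$L{\left(r{\left(5 \right)} \right)} Q{\left(-26 \right)} = \left(6 + 1^{2}\right) 23 = \left(6 + 1\right) 23 = 7 \cdot 23 = 161$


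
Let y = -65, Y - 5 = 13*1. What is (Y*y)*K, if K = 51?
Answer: -59670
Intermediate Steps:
Y = 18 (Y = 5 + 13*1 = 5 + 13 = 18)
(Y*y)*K = (18*(-65))*51 = -1170*51 = -59670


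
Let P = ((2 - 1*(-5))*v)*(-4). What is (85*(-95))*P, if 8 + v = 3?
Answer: -1130500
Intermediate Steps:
v = -5 (v = -8 + 3 = -5)
P = 140 (P = ((2 - 1*(-5))*(-5))*(-4) = ((2 + 5)*(-5))*(-4) = (7*(-5))*(-4) = -35*(-4) = 140)
(85*(-95))*P = (85*(-95))*140 = -8075*140 = -1130500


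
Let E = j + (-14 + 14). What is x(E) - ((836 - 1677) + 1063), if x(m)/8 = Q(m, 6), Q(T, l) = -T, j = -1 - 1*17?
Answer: -78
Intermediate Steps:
j = -18 (j = -1 - 17 = -18)
E = -18 (E = -18 + (-14 + 14) = -18 + 0 = -18)
x(m) = -8*m (x(m) = 8*(-m) = -8*m)
x(E) - ((836 - 1677) + 1063) = -8*(-18) - ((836 - 1677) + 1063) = 144 - (-841 + 1063) = 144 - 1*222 = 144 - 222 = -78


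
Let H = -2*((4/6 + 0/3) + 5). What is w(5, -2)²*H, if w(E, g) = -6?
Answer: -408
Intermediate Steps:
H = -34/3 (H = -2*((4*(⅙) + 0*(⅓)) + 5) = -2*((⅔ + 0) + 5) = -2*(⅔ + 5) = -2*17/3 = -34/3 ≈ -11.333)
w(5, -2)²*H = (-6)²*(-34/3) = 36*(-34/3) = -408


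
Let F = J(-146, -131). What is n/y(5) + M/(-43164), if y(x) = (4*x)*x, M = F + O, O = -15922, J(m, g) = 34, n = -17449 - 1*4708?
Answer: -79566329/359700 ≈ -221.20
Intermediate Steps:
n = -22157 (n = -17449 - 4708 = -22157)
F = 34
M = -15888 (M = 34 - 15922 = -15888)
y(x) = 4*x²
n/y(5) + M/(-43164) = -22157/(4*5²) - 15888/(-43164) = -22157/(4*25) - 15888*(-1/43164) = -22157/100 + 1324/3597 = -79566329/359700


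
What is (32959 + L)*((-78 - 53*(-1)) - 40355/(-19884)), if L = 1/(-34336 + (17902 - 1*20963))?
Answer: -281484572092445/371800974 ≈ -7.5708e+5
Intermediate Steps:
L = -1/37397 (L = 1/(-34336 + (17902 - 20963)) = 1/(-34336 - 3061) = 1/(-37397) = -1/37397 ≈ -2.6740e-5)
(32959 + L)*((-78 - 53*(-1)) - 40355/(-19884)) = (32959 - 1/37397)*((-78 - 53*(-1)) - 40355/(-19884)) = 1232567722*((-78 + 53) - 40355*(-1/19884))/37397 = 1232567722*(-25 + 40355/19884)/37397 = (1232567722/37397)*(-456745/19884) = -281484572092445/371800974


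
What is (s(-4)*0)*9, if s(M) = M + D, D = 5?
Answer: 0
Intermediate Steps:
s(M) = 5 + M (s(M) = M + 5 = 5 + M)
(s(-4)*0)*9 = ((5 - 4)*0)*9 = (1*0)*9 = 0*9 = 0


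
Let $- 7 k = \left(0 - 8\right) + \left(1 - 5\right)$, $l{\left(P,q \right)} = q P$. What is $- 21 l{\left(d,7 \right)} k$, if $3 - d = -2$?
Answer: $-1260$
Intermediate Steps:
$d = 5$ ($d = 3 - -2 = 3 + 2 = 5$)
$l{\left(P,q \right)} = P q$
$k = \frac{12}{7}$ ($k = - \frac{\left(0 - 8\right) + \left(1 - 5\right)}{7} = - \frac{-8 + \left(1 - 5\right)}{7} = - \frac{-8 - 4}{7} = \left(- \frac{1}{7}\right) \left(-12\right) = \frac{12}{7} \approx 1.7143$)
$- 21 l{\left(d,7 \right)} k = - 21 \cdot 5 \cdot 7 \cdot \frac{12}{7} = \left(-21\right) 35 \cdot \frac{12}{7} = \left(-735\right) \frac{12}{7} = -1260$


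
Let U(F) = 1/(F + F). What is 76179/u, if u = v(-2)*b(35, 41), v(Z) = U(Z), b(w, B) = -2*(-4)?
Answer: -76179/2 ≈ -38090.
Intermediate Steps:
U(F) = 1/(2*F)
b(w, B) = 8
v(Z) = 1/(2*Z)
u = -2 (u = ((½)/(-2))*8 = ((½)*(-½))*8 = -¼*8 = -2)
76179/u = 76179/(-2) = 76179*(-½) = -76179/2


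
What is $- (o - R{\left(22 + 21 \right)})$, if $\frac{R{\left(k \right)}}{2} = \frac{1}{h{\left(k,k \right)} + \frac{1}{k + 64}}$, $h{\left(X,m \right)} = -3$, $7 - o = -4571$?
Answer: $- \frac{732587}{160} \approx -4578.7$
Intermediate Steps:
$o = 4578$ ($o = 7 - -4571 = 7 + 4571 = 4578$)
$R{\left(k \right)} = \frac{2}{-3 + \frac{1}{64 + k}}$ ($R{\left(k \right)} = \frac{2}{-3 + \frac{1}{k + 64}} = \frac{2}{-3 + \frac{1}{64 + k}}$)
$- (o - R{\left(22 + 21 \right)}) = - (4578 - \frac{2 \left(64 + \left(22 + 21\right)\right)}{-191 - 3 \left(22 + 21\right)}) = - (4578 - \frac{2 \left(64 + 43\right)}{-191 - 129}) = - (4578 - 2 \frac{1}{-191 - 129} \cdot 107) = - (4578 - 2 \frac{1}{-320} \cdot 107) = - (4578 - 2 \left(- \frac{1}{320}\right) 107) = - (4578 - - \frac{107}{160}) = - (4578 + \frac{107}{160}) = \left(-1\right) \frac{732587}{160} = - \frac{732587}{160}$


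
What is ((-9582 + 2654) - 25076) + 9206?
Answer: -22798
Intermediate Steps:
((-9582 + 2654) - 25076) + 9206 = (-6928 - 25076) + 9206 = -32004 + 9206 = -22798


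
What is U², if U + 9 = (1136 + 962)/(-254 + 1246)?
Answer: 11662225/246016 ≈ 47.404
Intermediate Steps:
U = -3415/496 (U = -9 + (1136 + 962)/(-254 + 1246) = -9 + 2098/992 = -9 + 2098*(1/992) = -9 + 1049/496 = -3415/496 ≈ -6.8851)
U² = (-3415/496)² = 11662225/246016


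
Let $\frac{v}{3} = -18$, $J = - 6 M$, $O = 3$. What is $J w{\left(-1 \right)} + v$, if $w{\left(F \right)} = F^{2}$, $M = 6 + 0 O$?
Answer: $-90$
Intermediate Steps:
$M = 6$ ($M = 6 + 0 \cdot 3 = 6 + 0 = 6$)
$J = -36$ ($J = \left(-6\right) 6 = -36$)
$v = -54$ ($v = 3 \left(-18\right) = -54$)
$J w{\left(-1 \right)} + v = - 36 \left(-1\right)^{2} - 54 = \left(-36\right) 1 - 54 = -36 - 54 = -90$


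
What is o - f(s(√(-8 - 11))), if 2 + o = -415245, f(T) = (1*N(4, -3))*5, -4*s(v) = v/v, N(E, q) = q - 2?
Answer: -415222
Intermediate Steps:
N(E, q) = -2 + q
s(v) = -¼ (s(v) = -v/(4*v) = -¼*1 = -¼)
f(T) = -25 (f(T) = (1*(-2 - 3))*5 = (1*(-5))*5 = -5*5 = -25)
o = -415247 (o = -2 - 415245 = -415247)
o - f(s(√(-8 - 11))) = -415247 - 1*(-25) = -415247 + 25 = -415222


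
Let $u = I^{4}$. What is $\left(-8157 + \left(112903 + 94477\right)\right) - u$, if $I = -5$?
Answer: $198598$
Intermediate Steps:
$u = 625$ ($u = \left(-5\right)^{4} = 625$)
$\left(-8157 + \left(112903 + 94477\right)\right) - u = \left(-8157 + \left(112903 + 94477\right)\right) - 625 = \left(-8157 + 207380\right) - 625 = 199223 - 625 = 198598$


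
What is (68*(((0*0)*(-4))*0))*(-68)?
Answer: 0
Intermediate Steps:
(68*(((0*0)*(-4))*0))*(-68) = (68*((0*(-4))*0))*(-68) = (68*(0*0))*(-68) = (68*0)*(-68) = 0*(-68) = 0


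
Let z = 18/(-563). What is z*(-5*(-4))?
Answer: -360/563 ≈ -0.63943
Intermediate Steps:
z = -18/563 (z = 18*(-1/563) = -18/563 ≈ -0.031972)
z*(-5*(-4)) = -(-90)*(-4)/563 = -18/563*20 = -360/563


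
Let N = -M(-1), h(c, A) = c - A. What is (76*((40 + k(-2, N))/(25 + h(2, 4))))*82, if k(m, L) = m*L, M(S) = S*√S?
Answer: 249280/23 - 12464*I/23 ≈ 10838.0 - 541.91*I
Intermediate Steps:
M(S) = S^(3/2)
N = I (N = -(-1)^(3/2) = -(-1)*I = I ≈ 1.0*I)
k(m, L) = L*m
(76*((40 + k(-2, N))/(25 + h(2, 4))))*82 = (76*((40 + I*(-2))/(25 + (2 - 1*4))))*82 = (76*((40 - 2*I)/(25 + (2 - 4))))*82 = (76*((40 - 2*I)/(25 - 2)))*82 = (76*((40 - 2*I)/23))*82 = (76*((40 - 2*I)*(1/23)))*82 = (76*(40/23 - 2*I/23))*82 = (3040/23 - 152*I/23)*82 = 249280/23 - 12464*I/23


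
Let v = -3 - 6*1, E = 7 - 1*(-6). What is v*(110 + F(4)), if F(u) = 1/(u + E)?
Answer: -16839/17 ≈ -990.53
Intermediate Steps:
E = 13 (E = 7 + 6 = 13)
v = -9 (v = -3 - 6 = -9)
F(u) = 1/(13 + u) (F(u) = 1/(u + 13) = 1/(13 + u))
v*(110 + F(4)) = -9*(110 + 1/(13 + 4)) = -9*(110 + 1/17) = -9*1871/17 = -16839/17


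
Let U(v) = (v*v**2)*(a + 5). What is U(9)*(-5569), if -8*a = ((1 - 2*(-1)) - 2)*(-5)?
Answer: -182691045/8 ≈ -2.2836e+7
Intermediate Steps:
a = 5/8 (a = -((1 - 2*(-1)) - 2)*(-5)/8 = -((1 + 2) - 2)*(-5)/8 = -(3 - 2)*(-5)/8 = -(-5)/8 = -1/8*(-5) = 5/8 ≈ 0.62500)
U(v) = 45*v**3/8 (U(v) = (v*v**2)*(5/8 + 5) = v**3*(45/8) = 45*v**3/8)
U(9)*(-5569) = ((45/8)*9**3)*(-5569) = ((45/8)*729)*(-5569) = (32805/8)*(-5569) = -182691045/8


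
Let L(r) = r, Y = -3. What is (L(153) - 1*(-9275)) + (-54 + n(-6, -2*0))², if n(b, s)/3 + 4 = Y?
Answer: 15053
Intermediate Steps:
n(b, s) = -21 (n(b, s) = -12 + 3*(-3) = -12 - 9 = -21)
(L(153) - 1*(-9275)) + (-54 + n(-6, -2*0))² = (153 - 1*(-9275)) + (-54 - 21)² = (153 + 9275) + (-75)² = 9428 + 5625 = 15053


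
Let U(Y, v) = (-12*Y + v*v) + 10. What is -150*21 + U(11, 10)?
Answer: -3172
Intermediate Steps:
U(Y, v) = 10 + v**2 - 12*Y (U(Y, v) = (-12*Y + v**2) + 10 = (v**2 - 12*Y) + 10 = 10 + v**2 - 12*Y)
-150*21 + U(11, 10) = -150*21 + (10 + 10**2 - 12*11) = -3150 + (10 + 100 - 132) = -3150 - 22 = -3172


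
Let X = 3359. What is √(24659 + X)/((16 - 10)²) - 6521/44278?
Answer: -6521/44278 + √28018/36 ≈ 4.5023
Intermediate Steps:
√(24659 + X)/((16 - 10)²) - 6521/44278 = √(24659 + 3359)/((16 - 10)²) - 6521/44278 = √28018/(6²) - 6521*1/44278 = √28018/36 - 6521/44278 = -6521/44278 + √28018/36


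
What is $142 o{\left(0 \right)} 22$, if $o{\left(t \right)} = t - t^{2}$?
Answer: $0$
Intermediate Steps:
$142 o{\left(0 \right)} 22 = 142 \cdot 0 \left(1 - 0\right) 22 = 142 \cdot 0 \left(1 + 0\right) 22 = 142 \cdot 0 \cdot 1 \cdot 22 = 142 \cdot 0 \cdot 22 = 0 \cdot 22 = 0$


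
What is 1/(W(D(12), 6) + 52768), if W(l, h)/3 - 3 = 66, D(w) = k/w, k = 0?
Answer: 1/52975 ≈ 1.8877e-5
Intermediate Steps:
D(w) = 0 (D(w) = 0/w = 0)
W(l, h) = 207 (W(l, h) = 9 + 3*66 = 9 + 198 = 207)
1/(W(D(12), 6) + 52768) = 1/(207 + 52768) = 1/52975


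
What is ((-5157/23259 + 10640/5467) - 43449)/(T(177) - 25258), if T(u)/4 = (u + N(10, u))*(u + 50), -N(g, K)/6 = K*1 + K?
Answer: 131538646868/5428796565731 ≈ 0.024230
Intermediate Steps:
N(g, K) = -12*K (N(g, K) = -6*(K*1 + K) = -6*(K + K) = -12*K)
T(u) = -44*u*(50 + u) (T(u) = 4*((u - 12*u)*(u + 50)) = 4*((-11*u)*(50 + u)) = 4*(-11*u*(50 + u)) = -44*u*(50 + u))
((-5157/23259 + 10640/5467) - 43449)/(T(177) - 25258) = ((-5157/23259 + 10640/5467) - 43449)/(44*177*(-50 - 1*177) - 25258) = ((-5157*1/23259 + 10640*(1/5467)) - 43449)/(44*177*(-50 - 177) - 25258) = ((-1719/7753 + 1520/781) - 43449)/(44*177*(-227) - 25258) = (10442021/6055093 - 43449)/(-1767876 - 25258) = -263077293736/6055093/(-1793134) = -263077293736/6055093*(-1/1793134) = 131538646868/5428796565731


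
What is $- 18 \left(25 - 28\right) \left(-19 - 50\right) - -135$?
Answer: $-3591$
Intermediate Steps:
$- 18 \left(25 - 28\right) \left(-19 - 50\right) - -135 = - 18 \left(\left(-3\right) \left(-69\right)\right) + 135 = \left(-18\right) 207 + 135 = -3726 + 135 = -3591$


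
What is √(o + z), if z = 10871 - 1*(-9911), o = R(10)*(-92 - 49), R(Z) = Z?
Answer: 2*√4843 ≈ 139.18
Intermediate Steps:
o = -1410 (o = 10*(-92 - 49) = 10*(-141) = -1410)
z = 20782 (z = 10871 + 9911 = 20782)
√(o + z) = √(-1410 + 20782) = √19372 = 2*√4843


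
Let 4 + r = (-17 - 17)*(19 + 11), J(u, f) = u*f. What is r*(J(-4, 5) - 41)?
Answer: 62464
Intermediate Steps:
J(u, f) = f*u
r = -1024 (r = -4 + (-17 - 17)*(19 + 11) = -4 - 34*30 = -4 - 1020 = -1024)
r*(J(-4, 5) - 41) = -1024*(5*(-4) - 41) = -1024*(-20 - 41) = -1024*(-61) = 62464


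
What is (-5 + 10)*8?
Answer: 40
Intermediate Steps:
(-5 + 10)*8 = 5*8 = 40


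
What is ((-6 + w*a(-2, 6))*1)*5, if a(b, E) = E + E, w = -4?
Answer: -270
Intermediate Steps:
a(b, E) = 2*E
((-6 + w*a(-2, 6))*1)*5 = ((-6 - 8*6)*1)*5 = ((-6 - 4*12)*1)*5 = ((-6 - 48)*1)*5 = -54*1*5 = -54*5 = -270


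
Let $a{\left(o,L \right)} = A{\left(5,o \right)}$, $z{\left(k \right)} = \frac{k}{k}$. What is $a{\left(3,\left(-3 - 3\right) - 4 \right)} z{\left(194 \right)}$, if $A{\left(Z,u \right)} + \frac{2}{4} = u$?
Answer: $\frac{5}{2} \approx 2.5$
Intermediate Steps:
$z{\left(k \right)} = 1$
$A{\left(Z,u \right)} = - \frac{1}{2} + u$
$a{\left(o,L \right)} = - \frac{1}{2} + o$
$a{\left(3,\left(-3 - 3\right) - 4 \right)} z{\left(194 \right)} = \left(- \frac{1}{2} + 3\right) 1 = \frac{5}{2} \cdot 1 = \frac{5}{2}$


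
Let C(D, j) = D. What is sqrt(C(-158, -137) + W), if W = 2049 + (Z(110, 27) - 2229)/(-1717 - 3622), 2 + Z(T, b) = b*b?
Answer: sqrt(53910824789)/5339 ≈ 43.489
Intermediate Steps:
Z(T, b) = -2 + b**2 (Z(T, b) = -2 + b*b = -2 + b**2)
W = 10941113/5339 (W = 2049 + ((-2 + 27**2) - 2229)/(-1717 - 3622) = 2049 + ((-2 + 729) - 2229)/(-5339) = 2049 + (727 - 2229)*(-1/5339) = 2049 - 1502*(-1/5339) = 2049 + 1502/5339 = 10941113/5339 ≈ 2049.3)
sqrt(C(-158, -137) + W) = sqrt(-158 + 10941113/5339) = sqrt(10097551/5339) = sqrt(53910824789)/5339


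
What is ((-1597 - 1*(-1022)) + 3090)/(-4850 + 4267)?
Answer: -2515/583 ≈ -4.3139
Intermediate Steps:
((-1597 - 1*(-1022)) + 3090)/(-4850 + 4267) = ((-1597 + 1022) + 3090)/(-583) = (-575 + 3090)*(-1/583) = 2515*(-1/583) = -2515/583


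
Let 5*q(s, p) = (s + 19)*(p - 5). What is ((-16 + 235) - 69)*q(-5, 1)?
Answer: -1680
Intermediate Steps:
q(s, p) = (-5 + p)*(19 + s)/5 (q(s, p) = ((s + 19)*(p - 5))/5 = ((19 + s)*(-5 + p))/5 = ((-5 + p)*(19 + s))/5 = (-5 + p)*(19 + s)/5)
((-16 + 235) - 69)*q(-5, 1) = ((-16 + 235) - 69)*(-19 - 1*(-5) + (19/5)*1 + (1/5)*1*(-5)) = (219 - 69)*(-19 + 5 + 19/5 - 1) = 150*(-56/5) = -1680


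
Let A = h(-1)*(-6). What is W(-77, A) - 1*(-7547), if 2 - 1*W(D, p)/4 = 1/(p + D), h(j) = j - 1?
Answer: 491079/65 ≈ 7555.1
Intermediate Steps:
h(j) = -1 + j
A = 12 (A = (-1 - 1)*(-6) = -2*(-6) = 12)
W(D, p) = 8 - 4/(D + p) (W(D, p) = 8 - 4/(p + D) = 8 - 4/(D + p))
W(-77, A) - 1*(-7547) = 4*(-1 + 2*(-77) + 2*12)/(-77 + 12) - 1*(-7547) = 4*(-1 - 154 + 24)/(-65) + 7547 = 4*(-1/65)*(-131) + 7547 = 524/65 + 7547 = 491079/65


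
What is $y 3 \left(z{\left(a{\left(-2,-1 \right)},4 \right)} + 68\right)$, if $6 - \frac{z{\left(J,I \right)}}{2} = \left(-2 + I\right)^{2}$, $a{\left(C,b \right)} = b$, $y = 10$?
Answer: $2160$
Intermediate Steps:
$z{\left(J,I \right)} = 12 - 2 \left(-2 + I\right)^{2}$
$y 3 \left(z{\left(a{\left(-2,-1 \right)},4 \right)} + 68\right) = 10 \cdot 3 \left(\left(12 - 2 \left(-2 + 4\right)^{2}\right) + 68\right) = 30 \left(\left(12 - 2 \cdot 2^{2}\right) + 68\right) = 30 \left(\left(12 - 8\right) + 68\right) = 30 \left(4 + 68\right) = 30 \cdot 72 = 2160$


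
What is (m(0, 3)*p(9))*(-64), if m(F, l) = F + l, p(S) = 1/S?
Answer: -64/3 ≈ -21.333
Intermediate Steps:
(m(0, 3)*p(9))*(-64) = ((0 + 3)/9)*(-64) = (3*(⅑))*(-64) = (⅓)*(-64) = -64/3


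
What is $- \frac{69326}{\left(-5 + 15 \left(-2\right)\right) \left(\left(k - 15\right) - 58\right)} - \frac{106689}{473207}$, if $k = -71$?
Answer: $- \frac{2381661503}{170354520} \approx -13.981$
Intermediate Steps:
$- \frac{69326}{\left(-5 + 15 \left(-2\right)\right) \left(\left(k - 15\right) - 58\right)} - \frac{106689}{473207} = - \frac{69326}{\left(-5 + 15 \left(-2\right)\right) \left(\left(-71 - 15\right) - 58\right)} - \frac{106689}{473207} = - \frac{69326}{\left(-5 - 30\right) \left(-86 - 58\right)} - \frac{106689}{473207} = - \frac{69326}{\left(-35\right) \left(-144\right)} - \frac{106689}{473207} = - \frac{69326}{5040} - \frac{106689}{473207} = \left(-69326\right) \frac{1}{5040} - \frac{106689}{473207} = - \frac{34663}{2520} - \frac{106689}{473207} = - \frac{2381661503}{170354520}$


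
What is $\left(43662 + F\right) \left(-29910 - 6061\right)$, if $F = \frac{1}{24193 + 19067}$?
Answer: $- \frac{67942676630491}{43260} \approx -1.5706 \cdot 10^{9}$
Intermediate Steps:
$F = \frac{1}{43260} \approx 2.3116 \cdot 10^{-5}$
$\left(43662 + F\right) \left(-29910 - 6061\right) = \left(43662 + \frac{1}{43260}\right) \left(-29910 - 6061\right) = \frac{1888818121}{43260} \left(-35971\right) = - \frac{67942676630491}{43260}$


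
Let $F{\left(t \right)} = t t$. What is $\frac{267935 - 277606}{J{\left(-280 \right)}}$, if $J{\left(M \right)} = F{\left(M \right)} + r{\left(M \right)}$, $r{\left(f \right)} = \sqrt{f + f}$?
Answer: $- \frac{1353940}{10976001} + \frac{9671 i \sqrt{35}}{1536640140} \approx -0.12335 + 3.7233 \cdot 10^{-5} i$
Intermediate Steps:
$F{\left(t \right)} = t^{2}$
$r{\left(f \right)} = \sqrt{2} \sqrt{f}$ ($r{\left(f \right)} = \sqrt{2 f} = \sqrt{2} \sqrt{f}$)
$J{\left(M \right)} = M^{2} + \sqrt{2} \sqrt{M}$
$\frac{267935 - 277606}{J{\left(-280 \right)}} = \frac{267935 - 277606}{\left(-280\right)^{2} + \sqrt{2} \sqrt{-280}} = \frac{267935 - 277606}{78400 + \sqrt{2} \cdot 2 i \sqrt{70}} = - \frac{9671}{78400 + 4 i \sqrt{35}}$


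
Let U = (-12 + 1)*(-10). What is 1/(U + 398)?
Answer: 1/508 ≈ 0.0019685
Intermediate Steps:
U = 110 (U = -11*(-10) = 110)
1/(U + 398) = 1/(110 + 398) = 1/508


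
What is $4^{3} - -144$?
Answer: $208$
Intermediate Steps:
$4^{3} - -144 = 64 + 144 = 208$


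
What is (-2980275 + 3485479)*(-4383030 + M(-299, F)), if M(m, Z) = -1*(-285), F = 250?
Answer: -2214180304980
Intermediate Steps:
M(m, Z) = 285
(-2980275 + 3485479)*(-4383030 + M(-299, F)) = (-2980275 + 3485479)*(-4383030 + 285) = 505204*(-4382745) = -2214180304980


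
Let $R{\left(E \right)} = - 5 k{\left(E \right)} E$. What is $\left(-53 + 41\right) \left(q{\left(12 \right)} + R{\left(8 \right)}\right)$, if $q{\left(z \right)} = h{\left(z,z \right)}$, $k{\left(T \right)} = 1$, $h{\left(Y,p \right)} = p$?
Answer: $336$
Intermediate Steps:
$R{\left(E \right)} = - 5 E$ ($R{\left(E \right)} = \left(-5\right) 1 E = - 5 E$)
$q{\left(z \right)} = z$
$\left(-53 + 41\right) \left(q{\left(12 \right)} + R{\left(8 \right)}\right) = \left(-53 + 41\right) \left(12 - 40\right) = - 12 \left(12 - 40\right) = \left(-12\right) \left(-28\right) = 336$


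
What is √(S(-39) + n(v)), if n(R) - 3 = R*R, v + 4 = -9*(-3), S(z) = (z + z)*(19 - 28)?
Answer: √1234 ≈ 35.128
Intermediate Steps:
S(z) = -18*z (S(z) = (2*z)*(-9) = -18*z)
v = 23 (v = -4 - 9*(-3) = -4 + 27 = 23)
n(R) = 3 + R² (n(R) = 3 + R*R = 3 + R²)
√(S(-39) + n(v)) = √(-18*(-39) + (3 + 23²)) = √(702 + (3 + 529)) = √(702 + 532) = √1234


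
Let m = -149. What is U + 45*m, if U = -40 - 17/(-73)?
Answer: -492368/73 ≈ -6744.8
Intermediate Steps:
U = -2903/73 (U = -40 - 17*(-1/73) = -40 + 17/73 = -2903/73 ≈ -39.767)
U + 45*m = -2903/73 + 45*(-149) = -2903/73 - 6705 = -492368/73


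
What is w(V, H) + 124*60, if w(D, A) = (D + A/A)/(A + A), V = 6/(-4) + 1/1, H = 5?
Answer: 148801/20 ≈ 7440.0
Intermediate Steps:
V = -½ (V = 6*(-¼) + 1*1 = -3/2 + 1 = -½ ≈ -0.50000)
w(D, A) = (1 + D)/(2*A) (w(D, A) = (D + 1)/((2*A)) = (1 + D)*(1/(2*A)) = (1 + D)/(2*A))
w(V, H) + 124*60 = (½)*(1 - ½)/5 + 124*60 = (½)*(⅕)*(½) + 7440 = 1/20 + 7440 = 148801/20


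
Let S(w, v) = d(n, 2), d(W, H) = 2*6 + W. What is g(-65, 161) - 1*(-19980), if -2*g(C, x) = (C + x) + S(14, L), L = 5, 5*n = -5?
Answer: 39853/2 ≈ 19927.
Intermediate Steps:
n = -1 (n = (⅕)*(-5) = -1)
d(W, H) = 12 + W
S(w, v) = 11 (S(w, v) = 12 - 1 = 11)
g(C, x) = -11/2 - C/2 - x/2 (g(C, x) = -((C + x) + 11)/2 = -(11 + C + x)/2 = -11/2 - C/2 - x/2)
g(-65, 161) - 1*(-19980) = (-11/2 - ½*(-65) - ½*161) - 1*(-19980) = (-11/2 + 65/2 - 161/2) + 19980 = -107/2 + 19980 = 39853/2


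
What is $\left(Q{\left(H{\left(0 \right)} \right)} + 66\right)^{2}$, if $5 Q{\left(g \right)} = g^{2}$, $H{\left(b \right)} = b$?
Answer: $4356$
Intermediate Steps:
$Q{\left(g \right)} = \frac{g^{2}}{5}$
$\left(Q{\left(H{\left(0 \right)} \right)} + 66\right)^{2} = \left(\frac{0^{2}}{5} + 66\right)^{2} = \left(\frac{1}{5} \cdot 0 + 66\right)^{2} = \left(0 + 66\right)^{2} = 66^{2} = 4356$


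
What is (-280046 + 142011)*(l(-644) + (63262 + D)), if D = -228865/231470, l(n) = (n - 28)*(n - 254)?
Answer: -4260449904928165/46294 ≈ -9.2030e+10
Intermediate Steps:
l(n) = (-254 + n)*(-28 + n) (l(n) = (-28 + n)*(-254 + n) = (-254 + n)*(-28 + n))
D = -45773/46294 (D = -228865*1/231470 = -45773/46294 ≈ -0.98875)
(-280046 + 142011)*(l(-644) + (63262 + D)) = (-280046 + 142011)*((7112 + (-644)**2 - 282*(-644)) + (63262 - 45773/46294)) = -138035*((7112 + 414736 + 181608) + 2928605255/46294) = -138035*(603456 + 2928605255/46294) = -138035*30864997319/46294 = -4260449904928165/46294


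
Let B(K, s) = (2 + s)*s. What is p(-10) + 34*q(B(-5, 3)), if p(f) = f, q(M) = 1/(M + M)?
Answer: -133/15 ≈ -8.8667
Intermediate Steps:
B(K, s) = s*(2 + s)
q(M) = 1/(2*M)
p(-10) + 34*q(B(-5, 3)) = -10 + 34*(1/(2*((3*(2 + 3))))) = -10 + 34*(1/(2*((3*5)))) = -10 + 34*((1/2)/15) = -10 + 34*((1/2)*(1/15)) = -10 + 34*(1/30) = -10 + 17/15 = -133/15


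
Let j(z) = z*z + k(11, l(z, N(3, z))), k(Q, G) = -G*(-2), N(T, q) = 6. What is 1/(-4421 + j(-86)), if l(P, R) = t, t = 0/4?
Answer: 1/2975 ≈ 0.00033613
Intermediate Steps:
t = 0 (t = 0*(¼) = 0)
l(P, R) = 0
k(Q, G) = 2*G
j(z) = z² (j(z) = z*z + 2*0 = z² + 0 = z²)
1/(-4421 + j(-86)) = 1/(-4421 + (-86)²) = 1/(-4421 + 7396) = 1/2975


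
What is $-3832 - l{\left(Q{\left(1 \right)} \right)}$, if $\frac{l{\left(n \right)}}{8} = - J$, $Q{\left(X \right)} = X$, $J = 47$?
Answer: $-3456$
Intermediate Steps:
$l{\left(n \right)} = -376$ ($l{\left(n \right)} = 8 \left(\left(-1\right) 47\right) = 8 \left(-47\right) = -376$)
$-3832 - l{\left(Q{\left(1 \right)} \right)} = -3832 - -376 = -3832 + 376 = -3456$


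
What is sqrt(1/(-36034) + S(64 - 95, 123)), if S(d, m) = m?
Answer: sqrt(159709210154)/36034 ≈ 11.091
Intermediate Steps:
sqrt(1/(-36034) + S(64 - 95, 123)) = sqrt(1/(-36034) + 123) = sqrt(-1/36034 + 123) = sqrt(4432181/36034) = sqrt(159709210154)/36034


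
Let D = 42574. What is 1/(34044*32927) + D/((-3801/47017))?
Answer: -35616526828558881/67631662876 ≈ -5.2663e+5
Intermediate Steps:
1/(34044*32927) + D/((-3801/47017)) = 1/(34044*32927) + 42574/((-3801/47017)) = (1/34044)*(1/32927) + 42574/((-3801*1/47017)) = 1/1120966788 + 42574/(-3801/47017) = 1/1120966788 + 42574*(-47017/3801) = 1/1120966788 - 285957394/543 = -35616526828558881/67631662876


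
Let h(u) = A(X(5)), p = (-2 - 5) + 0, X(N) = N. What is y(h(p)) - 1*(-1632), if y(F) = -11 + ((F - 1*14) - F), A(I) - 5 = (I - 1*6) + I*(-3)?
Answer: 1607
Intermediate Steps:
p = -7 (p = -7 + 0 = -7)
A(I) = -1 - 2*I (A(I) = 5 + ((I - 1*6) + I*(-3)) = 5 + ((I - 6) - 3*I) = 5 + ((-6 + I) - 3*I) = 5 + (-6 - 2*I) = -1 - 2*I)
h(u) = -11 (h(u) = -1 - 2*5 = -1 - 10 = -11)
y(F) = -25 (y(F) = -11 + ((F - 14) - F) = -11 + ((-14 + F) - F) = -11 - 14 = -25)
y(h(p)) - 1*(-1632) = -25 - 1*(-1632) = -25 + 1632 = 1607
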